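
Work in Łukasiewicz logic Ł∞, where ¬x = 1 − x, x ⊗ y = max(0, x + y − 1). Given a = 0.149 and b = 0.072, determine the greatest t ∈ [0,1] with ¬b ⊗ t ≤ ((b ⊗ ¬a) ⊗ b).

0.072

¬b = 1 − 0.072 = 0.928
So the left factor is ¬b = 0.928.
¬a = 1 − 0.149 = 0.851
b ⊗ ¬a = max(0, 0.072 + 0.851 − 1) = max(0, -0.077) = 0.000
(b ⊗ ¬a) ⊗ b = max(0, 0.000 + 0.072 − 1) = max(0, -0.928) = 0.000
So the right-hand bound is (b ⊗ ¬a) ⊗ b = 0.000.
The residuum of the Łukasiewicz t-norm gives the supremum: min(1, 1 − 0.928 + 0.000).
1 − 0.928 + 0.000 = 0.072, so t = min(1, 0.072) = 0.072.
Check: 0.928 ⊗ 0.072 = max(0, 0.000) = 0.000 ≤ 0.000.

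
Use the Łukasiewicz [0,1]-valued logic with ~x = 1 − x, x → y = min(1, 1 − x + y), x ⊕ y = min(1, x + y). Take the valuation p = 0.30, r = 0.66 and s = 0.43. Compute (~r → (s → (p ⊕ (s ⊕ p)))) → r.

0.66

~r = 1 − 0.66 = 0.34
s ⊕ p = min(1, 0.43 + 0.30) = min(1, 0.73) = 0.73
p ⊕ (s ⊕ p) = min(1, 0.30 + 0.73) = min(1, 1.03) = 1.00
s → (p ⊕ (s ⊕ p)) = min(1, 1 − 0.43 + 1.00) = min(1, 1.57) = 1.00
~r → (s → (p ⊕ (s ⊕ p))) = min(1, 1 − 0.34 + 1.00) = min(1, 1.66) = 1.00
(~r → (s → (p ⊕ (s ⊕ p)))) → r = min(1, 1 − 1.00 + 0.66) = min(1, 0.66) = 0.66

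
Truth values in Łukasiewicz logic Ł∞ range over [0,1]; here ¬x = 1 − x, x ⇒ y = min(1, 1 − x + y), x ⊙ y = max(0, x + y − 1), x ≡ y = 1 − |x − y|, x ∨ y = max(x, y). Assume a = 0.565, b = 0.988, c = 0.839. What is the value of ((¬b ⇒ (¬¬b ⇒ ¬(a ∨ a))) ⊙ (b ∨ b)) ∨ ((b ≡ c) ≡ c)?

0.988

¬b = 1 − 0.988 = 0.012
¬¬b = 1 − 0.012 = 0.988
a ∨ a = max(0.565, 0.565) = 0.565
¬(a ∨ a) = 1 − 0.565 = 0.435
¬¬b ⇒ ¬(a ∨ a) = min(1, 1 − 0.988 + 0.435) = min(1, 0.447) = 0.447
¬b ⇒ (¬¬b ⇒ ¬(a ∨ a)) = min(1, 1 − 0.012 + 0.447) = min(1, 1.435) = 1.000
b ∨ b = max(0.988, 0.988) = 0.988
(¬b ⇒ (¬¬b ⇒ ¬(a ∨ a))) ⊙ (b ∨ b) = max(0, 1.000 + 0.988 − 1) = max(0, 0.988) = 0.988
b ≡ c = 1 − |0.988 − 0.839| = 1 − 0.149 = 0.851
(b ≡ c) ≡ c = 1 − |0.851 − 0.839| = 1 − 0.012 = 0.988
((¬b ⇒ (¬¬b ⇒ ¬(a ∨ a))) ⊙ (b ∨ b)) ∨ ((b ≡ c) ≡ c) = max(0.988, 0.988) = 0.988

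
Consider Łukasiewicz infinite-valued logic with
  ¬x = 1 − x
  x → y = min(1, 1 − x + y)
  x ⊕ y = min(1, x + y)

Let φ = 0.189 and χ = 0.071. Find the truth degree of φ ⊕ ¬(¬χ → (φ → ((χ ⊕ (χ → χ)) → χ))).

¬χ = 1 − 0.071 = 0.929
χ → χ = min(1, 1 − 0.071 + 0.071) = min(1, 1.000) = 1.000
χ ⊕ (χ → χ) = min(1, 0.071 + 1.000) = min(1, 1.071) = 1.000
(χ ⊕ (χ → χ)) → χ = min(1, 1 − 1.000 + 0.071) = min(1, 0.071) = 0.071
φ → ((χ ⊕ (χ → χ)) → χ) = min(1, 1 − 0.189 + 0.071) = min(1, 0.882) = 0.882
¬χ → (φ → ((χ ⊕ (χ → χ)) → χ)) = min(1, 1 − 0.929 + 0.882) = min(1, 0.953) = 0.953
¬(¬χ → (φ → ((χ ⊕ (χ → χ)) → χ))) = 1 − 0.953 = 0.047
φ ⊕ ¬(¬χ → (φ → ((χ ⊕ (χ → χ)) → χ))) = min(1, 0.189 + 0.047) = min(1, 0.236) = 0.236

0.236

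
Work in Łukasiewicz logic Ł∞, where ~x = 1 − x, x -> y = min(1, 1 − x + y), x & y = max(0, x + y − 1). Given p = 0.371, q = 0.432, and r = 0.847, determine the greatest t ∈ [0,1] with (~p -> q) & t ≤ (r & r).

~p = 1 − 0.371 = 0.629
~p -> q = min(1, 1 − 0.629 + 0.432) = min(1, 0.803) = 0.803
So the left factor is ~p -> q = 0.803.
r & r = max(0, 0.847 + 0.847 − 1) = max(0, 0.694) = 0.694
So the right-hand bound is r & r = 0.694.
The residuum of the Łukasiewicz t-norm gives the supremum: min(1, 1 − 0.803 + 0.694).
1 − 0.803 + 0.694 = 0.891, so t = min(1, 0.891) = 0.891.
Check: 0.803 & 0.891 = max(0, 0.694) = 0.694 ≤ 0.694.

0.891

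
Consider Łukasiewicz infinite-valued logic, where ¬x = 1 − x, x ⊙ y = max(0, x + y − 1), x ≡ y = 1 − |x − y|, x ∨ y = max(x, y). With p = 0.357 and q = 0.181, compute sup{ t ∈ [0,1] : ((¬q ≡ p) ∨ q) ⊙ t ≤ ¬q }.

¬q = 1 − 0.181 = 0.819
¬q ≡ p = 1 − |0.819 − 0.357| = 1 − 0.462 = 0.538
(¬q ≡ p) ∨ q = max(0.538, 0.181) = 0.538
So the left factor is (¬q ≡ p) ∨ q = 0.538.
So the right-hand bound is ¬q = 0.819.
The residuum of the Łukasiewicz t-norm gives the supremum: min(1, 1 − 0.538 + 0.819).
1 − 0.538 + 0.819 = 1.281, so t = min(1, 1.281) = 1.000.
Check: 0.538 ⊙ 1.000 = max(0, 0.538) = 0.538 ≤ 0.819.

1.000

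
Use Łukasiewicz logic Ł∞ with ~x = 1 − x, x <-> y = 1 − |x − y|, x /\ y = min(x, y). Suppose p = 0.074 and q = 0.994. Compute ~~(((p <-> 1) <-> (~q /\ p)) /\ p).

0.074

p <-> 1 = 1 − |0.074 − 1.000| = 1 − 0.926 = 0.074
~q = 1 − 0.994 = 0.006
~q /\ p = min(0.006, 0.074) = 0.006
(p <-> 1) <-> (~q /\ p) = 1 − |0.074 − 0.006| = 1 − 0.068 = 0.932
((p <-> 1) <-> (~q /\ p)) /\ p = min(0.932, 0.074) = 0.074
~(((p <-> 1) <-> (~q /\ p)) /\ p) = 1 − 0.074 = 0.926
~~(((p <-> 1) <-> (~q /\ p)) /\ p) = 1 − 0.926 = 0.074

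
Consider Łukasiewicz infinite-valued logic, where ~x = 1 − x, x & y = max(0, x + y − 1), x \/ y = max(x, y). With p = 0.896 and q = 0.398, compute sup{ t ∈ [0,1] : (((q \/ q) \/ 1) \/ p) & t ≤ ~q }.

q \/ q = max(0.398, 0.398) = 0.398
(q \/ q) \/ 1 = max(0.398, 1.000) = 1.000
((q \/ q) \/ 1) \/ p = max(1.000, 0.896) = 1.000
So the left factor is ((q \/ q) \/ 1) \/ p = 1.000.
~q = 1 − 0.398 = 0.602
So the right-hand bound is ~q = 0.602.
The residuum of the Łukasiewicz t-norm gives the supremum: min(1, 1 − 1.000 + 0.602).
1 − 1.000 + 0.602 = 0.602, so t = min(1, 0.602) = 0.602.
Check: 1.000 & 0.602 = max(0, 0.602) = 0.602 ≤ 0.602.

0.602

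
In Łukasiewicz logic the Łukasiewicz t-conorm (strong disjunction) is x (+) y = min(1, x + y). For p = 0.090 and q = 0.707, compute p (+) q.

0.797

p (+) q = min(1, 0.090 + 0.707) = min(1, 0.797) = 0.797
For comparison, the Gödel t-conorm max(x, y) would give 0.707.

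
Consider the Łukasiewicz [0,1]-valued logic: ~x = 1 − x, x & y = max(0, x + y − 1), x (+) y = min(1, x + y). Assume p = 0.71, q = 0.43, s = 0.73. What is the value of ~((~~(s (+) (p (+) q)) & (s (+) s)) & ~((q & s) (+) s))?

p (+) q = min(1, 0.71 + 0.43) = min(1, 1.14) = 1.00
s (+) (p (+) q) = min(1, 0.73 + 1.00) = min(1, 1.73) = 1.00
~(s (+) (p (+) q)) = 1 − 1.00 = 0.00
~~(s (+) (p (+) q)) = 1 − 0.00 = 1.00
s (+) s = min(1, 0.73 + 0.73) = min(1, 1.46) = 1.00
~~(s (+) (p (+) q)) & (s (+) s) = max(0, 1.00 + 1.00 − 1) = max(0, 1.00) = 1.00
q & s = max(0, 0.43 + 0.73 − 1) = max(0, 0.16) = 0.16
(q & s) (+) s = min(1, 0.16 + 0.73) = min(1, 0.89) = 0.89
~((q & s) (+) s) = 1 − 0.89 = 0.11
(~~(s (+) (p (+) q)) & (s (+) s)) & ~((q & s) (+) s) = max(0, 1.00 + 0.11 − 1) = max(0, 0.11) = 0.11
~((~~(s (+) (p (+) q)) & (s (+) s)) & ~((q & s) (+) s)) = 1 − 0.11 = 0.89

0.89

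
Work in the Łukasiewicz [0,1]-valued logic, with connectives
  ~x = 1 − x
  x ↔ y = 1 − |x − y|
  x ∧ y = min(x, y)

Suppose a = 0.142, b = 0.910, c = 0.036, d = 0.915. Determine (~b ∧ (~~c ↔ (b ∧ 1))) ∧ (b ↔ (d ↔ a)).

~b = 1 − 0.910 = 0.090
~c = 1 − 0.036 = 0.964
~~c = 1 − 0.964 = 0.036
b ∧ 1 = min(0.910, 1.000) = 0.910
~~c ↔ (b ∧ 1) = 1 − |0.036 − 0.910| = 1 − 0.874 = 0.126
~b ∧ (~~c ↔ (b ∧ 1)) = min(0.090, 0.126) = 0.090
d ↔ a = 1 − |0.915 − 0.142| = 1 − 0.773 = 0.227
b ↔ (d ↔ a) = 1 − |0.910 − 0.227| = 1 − 0.683 = 0.317
(~b ∧ (~~c ↔ (b ∧ 1))) ∧ (b ↔ (d ↔ a)) = min(0.090, 0.317) = 0.090

0.090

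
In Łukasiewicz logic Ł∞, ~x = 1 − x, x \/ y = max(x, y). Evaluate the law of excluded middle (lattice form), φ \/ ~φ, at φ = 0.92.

0.92

~φ = 1 − 0.92 = 0.08
φ \/ ~φ = max(0.92, 0.08) = 0.92
(The value 0.92 < 1 shows this instance is not satisfied; not a Ł∞-tautology — its value is max(a, 1−a).)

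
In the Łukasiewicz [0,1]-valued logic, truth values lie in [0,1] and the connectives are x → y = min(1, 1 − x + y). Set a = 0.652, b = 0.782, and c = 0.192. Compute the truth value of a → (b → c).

0.758

b → c = min(1, 1 − 0.782 + 0.192) = min(1, 0.410) = 0.410
a → (b → c) = min(1, 1 − 0.652 + 0.410) = min(1, 0.758) = 0.758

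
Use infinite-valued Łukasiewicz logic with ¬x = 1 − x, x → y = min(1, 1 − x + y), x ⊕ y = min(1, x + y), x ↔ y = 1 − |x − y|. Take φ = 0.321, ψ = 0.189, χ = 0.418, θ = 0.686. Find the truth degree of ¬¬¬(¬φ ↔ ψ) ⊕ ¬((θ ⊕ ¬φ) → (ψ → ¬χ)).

¬φ = 1 − 0.321 = 0.679
¬φ ↔ ψ = 1 − |0.679 − 0.189| = 1 − 0.490 = 0.510
¬(¬φ ↔ ψ) = 1 − 0.510 = 0.490
¬¬(¬φ ↔ ψ) = 1 − 0.490 = 0.510
¬¬¬(¬φ ↔ ψ) = 1 − 0.510 = 0.490
θ ⊕ ¬φ = min(1, 0.686 + 0.679) = min(1, 1.365) = 1.000
¬χ = 1 − 0.418 = 0.582
ψ → ¬χ = min(1, 1 − 0.189 + 0.582) = min(1, 1.393) = 1.000
(θ ⊕ ¬φ) → (ψ → ¬χ) = min(1, 1 − 1.000 + 1.000) = min(1, 1.000) = 1.000
¬((θ ⊕ ¬φ) → (ψ → ¬χ)) = 1 − 1.000 = 0.000
¬¬¬(¬φ ↔ ψ) ⊕ ¬((θ ⊕ ¬φ) → (ψ → ¬χ)) = min(1, 0.490 + 0.000) = min(1, 0.490) = 0.490

0.490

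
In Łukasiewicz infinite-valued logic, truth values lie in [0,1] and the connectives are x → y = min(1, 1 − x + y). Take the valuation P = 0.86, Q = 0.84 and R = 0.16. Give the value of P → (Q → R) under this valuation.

Q → R = min(1, 1 − 0.84 + 0.16) = min(1, 0.32) = 0.32
P → (Q → R) = min(1, 1 − 0.86 + 0.32) = min(1, 0.46) = 0.46

0.46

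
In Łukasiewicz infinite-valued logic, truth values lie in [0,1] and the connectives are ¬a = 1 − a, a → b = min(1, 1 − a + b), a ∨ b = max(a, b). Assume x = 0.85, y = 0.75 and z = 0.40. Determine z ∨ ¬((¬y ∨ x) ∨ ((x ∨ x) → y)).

¬y = 1 − 0.75 = 0.25
¬y ∨ x = max(0.25, 0.85) = 0.85
x ∨ x = max(0.85, 0.85) = 0.85
(x ∨ x) → y = min(1, 1 − 0.85 + 0.75) = min(1, 0.90) = 0.90
(¬y ∨ x) ∨ ((x ∨ x) → y) = max(0.85, 0.90) = 0.90
¬((¬y ∨ x) ∨ ((x ∨ x) → y)) = 1 − 0.90 = 0.10
z ∨ ¬((¬y ∨ x) ∨ ((x ∨ x) → y)) = max(0.40, 0.10) = 0.40

0.40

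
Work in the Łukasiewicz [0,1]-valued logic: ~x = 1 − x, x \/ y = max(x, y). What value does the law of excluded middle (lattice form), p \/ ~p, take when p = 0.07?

~p = 1 − 0.07 = 0.93
p \/ ~p = max(0.07, 0.93) = 0.93
(The value 0.93 < 1 shows this instance is not satisfied; not a Ł∞-tautology — its value is max(a, 1−a).)

0.93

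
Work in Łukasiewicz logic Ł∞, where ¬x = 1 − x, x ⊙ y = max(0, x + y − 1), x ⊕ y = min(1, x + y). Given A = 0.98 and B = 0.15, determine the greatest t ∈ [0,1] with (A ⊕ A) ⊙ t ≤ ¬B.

A ⊕ A = min(1, 0.98 + 0.98) = min(1, 1.96) = 1.00
So the left factor is A ⊕ A = 1.00.
¬B = 1 − 0.15 = 0.85
So the right-hand bound is ¬B = 0.85.
The residuum of the Łukasiewicz t-norm gives the supremum: min(1, 1 − 1.00 + 0.85).
1 − 1.00 + 0.85 = 0.85, so t = min(1, 0.85) = 0.85.
Check: 1.00 ⊙ 0.85 = max(0, 0.85) = 0.85 ≤ 0.85.

0.85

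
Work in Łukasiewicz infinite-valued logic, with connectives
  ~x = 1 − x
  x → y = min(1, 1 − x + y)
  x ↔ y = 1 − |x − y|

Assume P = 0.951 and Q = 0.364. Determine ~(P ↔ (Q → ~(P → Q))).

P → Q = min(1, 1 − 0.951 + 0.364) = min(1, 0.413) = 0.413
~(P → Q) = 1 − 0.413 = 0.587
Q → ~(P → Q) = min(1, 1 − 0.364 + 0.587) = min(1, 1.223) = 1.000
P ↔ (Q → ~(P → Q)) = 1 − |0.951 − 1.000| = 1 − 0.049 = 0.951
~(P ↔ (Q → ~(P → Q))) = 1 − 0.951 = 0.049

0.049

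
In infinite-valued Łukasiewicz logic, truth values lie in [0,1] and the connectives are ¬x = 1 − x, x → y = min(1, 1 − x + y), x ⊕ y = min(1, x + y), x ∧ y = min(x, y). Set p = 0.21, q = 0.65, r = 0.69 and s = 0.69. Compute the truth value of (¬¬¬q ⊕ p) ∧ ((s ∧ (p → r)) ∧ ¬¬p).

0.21

¬q = 1 − 0.65 = 0.35
¬¬q = 1 − 0.35 = 0.65
¬¬¬q = 1 − 0.65 = 0.35
¬¬¬q ⊕ p = min(1, 0.35 + 0.21) = min(1, 0.56) = 0.56
p → r = min(1, 1 − 0.21 + 0.69) = min(1, 1.48) = 1.00
s ∧ (p → r) = min(0.69, 1.00) = 0.69
¬p = 1 − 0.21 = 0.79
¬¬p = 1 − 0.79 = 0.21
(s ∧ (p → r)) ∧ ¬¬p = min(0.69, 0.21) = 0.21
(¬¬¬q ⊕ p) ∧ ((s ∧ (p → r)) ∧ ¬¬p) = min(0.56, 0.21) = 0.21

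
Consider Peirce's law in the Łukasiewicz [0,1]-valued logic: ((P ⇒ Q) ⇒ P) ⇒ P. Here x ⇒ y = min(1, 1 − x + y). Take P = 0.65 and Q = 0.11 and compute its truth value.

P ⇒ Q = min(1, 1 − 0.65 + 0.11) = min(1, 0.46) = 0.46
(P ⇒ Q) ⇒ P = min(1, 1 − 0.46 + 0.65) = min(1, 1.19) = 1.00
((P ⇒ Q) ⇒ P) ⇒ P = min(1, 1 − 1.00 + 0.65) = min(1, 0.65) = 0.65
(The value 0.65 < 1 shows this instance is not satisfied; not a Ł∞-tautology in general.)

0.65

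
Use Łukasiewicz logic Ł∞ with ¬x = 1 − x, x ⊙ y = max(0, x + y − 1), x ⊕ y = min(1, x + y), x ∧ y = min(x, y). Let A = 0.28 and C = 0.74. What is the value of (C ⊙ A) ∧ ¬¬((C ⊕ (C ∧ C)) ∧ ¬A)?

C ⊙ A = max(0, 0.74 + 0.28 − 1) = max(0, 0.02) = 0.02
C ∧ C = min(0.74, 0.74) = 0.74
C ⊕ (C ∧ C) = min(1, 0.74 + 0.74) = min(1, 1.48) = 1.00
¬A = 1 − 0.28 = 0.72
(C ⊕ (C ∧ C)) ∧ ¬A = min(1.00, 0.72) = 0.72
¬((C ⊕ (C ∧ C)) ∧ ¬A) = 1 − 0.72 = 0.28
¬¬((C ⊕ (C ∧ C)) ∧ ¬A) = 1 − 0.28 = 0.72
(C ⊙ A) ∧ ¬¬((C ⊕ (C ∧ C)) ∧ ¬A) = min(0.02, 0.72) = 0.02

0.02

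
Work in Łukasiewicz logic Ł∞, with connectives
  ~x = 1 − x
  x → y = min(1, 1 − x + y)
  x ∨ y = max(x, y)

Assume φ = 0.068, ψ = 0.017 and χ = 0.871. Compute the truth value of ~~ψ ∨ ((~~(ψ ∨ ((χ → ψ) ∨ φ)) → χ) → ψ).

~ψ = 1 − 0.017 = 0.983
~~ψ = 1 − 0.983 = 0.017
χ → ψ = min(1, 1 − 0.871 + 0.017) = min(1, 0.146) = 0.146
(χ → ψ) ∨ φ = max(0.146, 0.068) = 0.146
ψ ∨ ((χ → ψ) ∨ φ) = max(0.017, 0.146) = 0.146
~(ψ ∨ ((χ → ψ) ∨ φ)) = 1 − 0.146 = 0.854
~~(ψ ∨ ((χ → ψ) ∨ φ)) = 1 − 0.854 = 0.146
~~(ψ ∨ ((χ → ψ) ∨ φ)) → χ = min(1, 1 − 0.146 + 0.871) = min(1, 1.725) = 1.000
(~~(ψ ∨ ((χ → ψ) ∨ φ)) → χ) → ψ = min(1, 1 − 1.000 + 0.017) = min(1, 0.017) = 0.017
~~ψ ∨ ((~~(ψ ∨ ((χ → ψ) ∨ φ)) → χ) → ψ) = max(0.017, 0.017) = 0.017

0.017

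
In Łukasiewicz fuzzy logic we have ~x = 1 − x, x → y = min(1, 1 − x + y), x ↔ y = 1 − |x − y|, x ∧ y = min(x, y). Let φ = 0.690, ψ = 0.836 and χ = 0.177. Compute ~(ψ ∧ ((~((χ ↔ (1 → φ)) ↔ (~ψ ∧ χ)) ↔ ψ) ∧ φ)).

0.513

1 → φ = min(1, 1 − 1.000 + 0.690) = min(1, 0.690) = 0.690
χ ↔ (1 → φ) = 1 − |0.177 − 0.690| = 1 − 0.513 = 0.487
~ψ = 1 − 0.836 = 0.164
~ψ ∧ χ = min(0.164, 0.177) = 0.164
(χ ↔ (1 → φ)) ↔ (~ψ ∧ χ) = 1 − |0.487 − 0.164| = 1 − 0.323 = 0.677
~((χ ↔ (1 → φ)) ↔ (~ψ ∧ χ)) = 1 − 0.677 = 0.323
~((χ ↔ (1 → φ)) ↔ (~ψ ∧ χ)) ↔ ψ = 1 − |0.323 − 0.836| = 1 − 0.513 = 0.487
(~((χ ↔ (1 → φ)) ↔ (~ψ ∧ χ)) ↔ ψ) ∧ φ = min(0.487, 0.690) = 0.487
ψ ∧ ((~((χ ↔ (1 → φ)) ↔ (~ψ ∧ χ)) ↔ ψ) ∧ φ) = min(0.836, 0.487) = 0.487
~(ψ ∧ ((~((χ ↔ (1 → φ)) ↔ (~ψ ∧ χ)) ↔ ψ) ∧ φ)) = 1 − 0.487 = 0.513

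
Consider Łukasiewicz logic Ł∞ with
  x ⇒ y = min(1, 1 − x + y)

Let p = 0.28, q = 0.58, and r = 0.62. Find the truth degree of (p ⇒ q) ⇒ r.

0.62

p ⇒ q = min(1, 1 − 0.28 + 0.58) = min(1, 1.30) = 1.00
(p ⇒ q) ⇒ r = min(1, 1 − 1.00 + 0.62) = min(1, 0.62) = 0.62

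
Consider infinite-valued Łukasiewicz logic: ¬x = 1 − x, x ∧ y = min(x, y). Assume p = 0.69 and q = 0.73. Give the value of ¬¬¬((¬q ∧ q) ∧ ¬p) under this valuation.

0.73

¬q = 1 − 0.73 = 0.27
¬q ∧ q = min(0.27, 0.73) = 0.27
¬p = 1 − 0.69 = 0.31
(¬q ∧ q) ∧ ¬p = min(0.27, 0.31) = 0.27
¬((¬q ∧ q) ∧ ¬p) = 1 − 0.27 = 0.73
¬¬((¬q ∧ q) ∧ ¬p) = 1 − 0.73 = 0.27
¬¬¬((¬q ∧ q) ∧ ¬p) = 1 − 0.27 = 0.73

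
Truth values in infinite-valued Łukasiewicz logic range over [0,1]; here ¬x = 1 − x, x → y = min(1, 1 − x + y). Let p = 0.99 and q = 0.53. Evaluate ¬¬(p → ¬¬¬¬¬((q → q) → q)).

0.48

q → q = min(1, 1 − 0.53 + 0.53) = min(1, 1.00) = 1.00
(q → q) → q = min(1, 1 − 1.00 + 0.53) = min(1, 0.53) = 0.53
¬((q → q) → q) = 1 − 0.53 = 0.47
¬¬((q → q) → q) = 1 − 0.47 = 0.53
¬¬¬((q → q) → q) = 1 − 0.53 = 0.47
¬¬¬¬((q → q) → q) = 1 − 0.47 = 0.53
¬¬¬¬¬((q → q) → q) = 1 − 0.53 = 0.47
p → ¬¬¬¬¬((q → q) → q) = min(1, 1 − 0.99 + 0.47) = min(1, 0.48) = 0.48
¬(p → ¬¬¬¬¬((q → q) → q)) = 1 − 0.48 = 0.52
¬¬(p → ¬¬¬¬¬((q → q) → q)) = 1 − 0.52 = 0.48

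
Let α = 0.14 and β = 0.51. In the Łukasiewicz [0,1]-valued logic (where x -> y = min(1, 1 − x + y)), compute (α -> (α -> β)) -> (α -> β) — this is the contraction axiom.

α -> β = min(1, 1 − 0.14 + 0.51) = min(1, 1.37) = 1.00
α -> (α -> β) = min(1, 1 − 0.14 + 1.00) = min(1, 1.86) = 1.00
(α -> (α -> β)) -> (α -> β) = min(1, 1 − 1.00 + 1.00) = min(1, 1.00) = 1.00

1.00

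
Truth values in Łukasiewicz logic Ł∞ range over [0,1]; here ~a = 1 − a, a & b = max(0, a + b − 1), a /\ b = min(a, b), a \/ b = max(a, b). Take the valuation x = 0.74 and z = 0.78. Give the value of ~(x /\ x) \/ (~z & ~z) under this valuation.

x /\ x = min(0.74, 0.74) = 0.74
~(x /\ x) = 1 − 0.74 = 0.26
~z = 1 − 0.78 = 0.22
~z & ~z = max(0, 0.22 + 0.22 − 1) = max(0, -0.56) = 0.00
~(x /\ x) \/ (~z & ~z) = max(0.26, 0.00) = 0.26

0.26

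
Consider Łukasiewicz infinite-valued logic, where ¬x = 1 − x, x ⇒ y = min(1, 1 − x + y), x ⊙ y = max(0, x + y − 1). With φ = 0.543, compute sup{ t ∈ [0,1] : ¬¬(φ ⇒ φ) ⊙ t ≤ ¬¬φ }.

0.543

φ ⇒ φ = min(1, 1 − 0.543 + 0.543) = min(1, 1.000) = 1.000
¬(φ ⇒ φ) = 1 − 1.000 = 0.000
¬¬(φ ⇒ φ) = 1 − 0.000 = 1.000
So the left factor is ¬¬(φ ⇒ φ) = 1.000.
¬φ = 1 − 0.543 = 0.457
¬¬φ = 1 − 0.457 = 0.543
So the right-hand bound is ¬¬φ = 0.543.
The residuum of the Łukasiewicz t-norm gives the supremum: min(1, 1 − 1.000 + 0.543).
1 − 1.000 + 0.543 = 0.543, so t = min(1, 0.543) = 0.543.
Check: 1.000 ⊙ 0.543 = max(0, 0.543) = 0.543 ≤ 0.543.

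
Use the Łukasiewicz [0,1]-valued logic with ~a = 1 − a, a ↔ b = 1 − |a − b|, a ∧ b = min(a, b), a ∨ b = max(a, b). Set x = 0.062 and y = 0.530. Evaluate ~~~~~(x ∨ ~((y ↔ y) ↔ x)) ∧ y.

y ↔ y = 1 − |0.530 − 0.530| = 1 − 0.000 = 1.000
(y ↔ y) ↔ x = 1 − |1.000 − 0.062| = 1 − 0.938 = 0.062
~((y ↔ y) ↔ x) = 1 − 0.062 = 0.938
x ∨ ~((y ↔ y) ↔ x) = max(0.062, 0.938) = 0.938
~(x ∨ ~((y ↔ y) ↔ x)) = 1 − 0.938 = 0.062
~~(x ∨ ~((y ↔ y) ↔ x)) = 1 − 0.062 = 0.938
~~~(x ∨ ~((y ↔ y) ↔ x)) = 1 − 0.938 = 0.062
~~~~(x ∨ ~((y ↔ y) ↔ x)) = 1 − 0.062 = 0.938
~~~~~(x ∨ ~((y ↔ y) ↔ x)) = 1 − 0.938 = 0.062
~~~~~(x ∨ ~((y ↔ y) ↔ x)) ∧ y = min(0.062, 0.530) = 0.062

0.062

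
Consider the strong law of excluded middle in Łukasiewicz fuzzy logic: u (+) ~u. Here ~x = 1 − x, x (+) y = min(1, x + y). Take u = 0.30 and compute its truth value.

1.00

~u = 1 − 0.30 = 0.70
u (+) ~u = min(1, 0.30 + 0.70) = min(1, 1.00) = 1.00
(As expected: always 1 in Ł∞ since a ⊕ (1−a) = 1.)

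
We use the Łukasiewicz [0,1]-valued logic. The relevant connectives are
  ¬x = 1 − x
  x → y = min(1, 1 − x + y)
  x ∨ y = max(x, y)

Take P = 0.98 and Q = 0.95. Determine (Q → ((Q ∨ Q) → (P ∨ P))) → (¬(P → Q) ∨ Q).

0.95

Q ∨ Q = max(0.95, 0.95) = 0.95
P ∨ P = max(0.98, 0.98) = 0.98
(Q ∨ Q) → (P ∨ P) = min(1, 1 − 0.95 + 0.98) = min(1, 1.03) = 1.00
Q → ((Q ∨ Q) → (P ∨ P)) = min(1, 1 − 0.95 + 1.00) = min(1, 1.05) = 1.00
P → Q = min(1, 1 − 0.98 + 0.95) = min(1, 0.97) = 0.97
¬(P → Q) = 1 − 0.97 = 0.03
¬(P → Q) ∨ Q = max(0.03, 0.95) = 0.95
(Q → ((Q ∨ Q) → (P ∨ P))) → (¬(P → Q) ∨ Q) = min(1, 1 − 1.00 + 0.95) = min(1, 0.95) = 0.95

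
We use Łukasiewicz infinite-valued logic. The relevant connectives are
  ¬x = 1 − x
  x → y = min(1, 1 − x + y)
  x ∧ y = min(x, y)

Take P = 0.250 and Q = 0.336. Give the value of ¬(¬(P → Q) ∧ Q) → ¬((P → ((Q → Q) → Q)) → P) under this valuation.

P → Q = min(1, 1 − 0.250 + 0.336) = min(1, 1.086) = 1.000
¬(P → Q) = 1 − 1.000 = 0.000
¬(P → Q) ∧ Q = min(0.000, 0.336) = 0.000
¬(¬(P → Q) ∧ Q) = 1 − 0.000 = 1.000
Q → Q = min(1, 1 − 0.336 + 0.336) = min(1, 1.000) = 1.000
(Q → Q) → Q = min(1, 1 − 1.000 + 0.336) = min(1, 0.336) = 0.336
P → ((Q → Q) → Q) = min(1, 1 − 0.250 + 0.336) = min(1, 1.086) = 1.000
(P → ((Q → Q) → Q)) → P = min(1, 1 − 1.000 + 0.250) = min(1, 0.250) = 0.250
¬((P → ((Q → Q) → Q)) → P) = 1 − 0.250 = 0.750
¬(¬(P → Q) ∧ Q) → ¬((P → ((Q → Q) → Q)) → P) = min(1, 1 − 1.000 + 0.750) = min(1, 0.750) = 0.750

0.750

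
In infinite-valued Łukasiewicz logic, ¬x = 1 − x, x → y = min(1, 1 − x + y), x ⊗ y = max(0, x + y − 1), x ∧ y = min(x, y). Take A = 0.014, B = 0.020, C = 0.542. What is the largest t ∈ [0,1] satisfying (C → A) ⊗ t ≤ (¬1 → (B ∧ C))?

C → A = min(1, 1 − 0.542 + 0.014) = min(1, 0.472) = 0.472
So the left factor is C → A = 0.472.
¬1 = 1 − 1.000 = 0.000
B ∧ C = min(0.020, 0.542) = 0.020
¬1 → (B ∧ C) = min(1, 1 − 0.000 + 0.020) = min(1, 1.020) = 1.000
So the right-hand bound is ¬1 → (B ∧ C) = 1.000.
The residuum of the Łukasiewicz t-norm gives the supremum: min(1, 1 − 0.472 + 1.000).
1 − 0.472 + 1.000 = 1.528, so t = min(1, 1.528) = 1.000.
Check: 0.472 ⊗ 1.000 = max(0, 0.472) = 0.472 ≤ 1.000.

1.000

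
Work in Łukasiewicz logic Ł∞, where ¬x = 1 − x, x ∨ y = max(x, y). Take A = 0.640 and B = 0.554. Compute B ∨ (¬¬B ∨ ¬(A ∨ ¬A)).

0.554

¬B = 1 − 0.554 = 0.446
¬¬B = 1 − 0.446 = 0.554
¬A = 1 − 0.640 = 0.360
A ∨ ¬A = max(0.640, 0.360) = 0.640
¬(A ∨ ¬A) = 1 − 0.640 = 0.360
¬¬B ∨ ¬(A ∨ ¬A) = max(0.554, 0.360) = 0.554
B ∨ (¬¬B ∨ ¬(A ∨ ¬A)) = max(0.554, 0.554) = 0.554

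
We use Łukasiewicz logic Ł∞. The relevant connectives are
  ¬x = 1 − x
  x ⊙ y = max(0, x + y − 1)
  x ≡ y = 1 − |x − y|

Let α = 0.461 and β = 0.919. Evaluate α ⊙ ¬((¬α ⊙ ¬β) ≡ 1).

¬α = 1 − 0.461 = 0.539
¬β = 1 − 0.919 = 0.081
¬α ⊙ ¬β = max(0, 0.539 + 0.081 − 1) = max(0, -0.380) = 0.000
(¬α ⊙ ¬β) ≡ 1 = 1 − |0.000 − 1.000| = 1 − 1.000 = 0.000
¬((¬α ⊙ ¬β) ≡ 1) = 1 − 0.000 = 1.000
α ⊙ ¬((¬α ⊙ ¬β) ≡ 1) = max(0, 0.461 + 1.000 − 1) = max(0, 0.461) = 0.461

0.461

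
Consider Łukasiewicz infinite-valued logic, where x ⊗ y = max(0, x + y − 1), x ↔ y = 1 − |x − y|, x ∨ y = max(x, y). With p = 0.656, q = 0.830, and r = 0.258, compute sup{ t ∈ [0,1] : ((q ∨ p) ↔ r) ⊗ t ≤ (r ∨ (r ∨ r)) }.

0.830

q ∨ p = max(0.830, 0.656) = 0.830
(q ∨ p) ↔ r = 1 − |0.830 − 0.258| = 1 − 0.572 = 0.428
So the left factor is (q ∨ p) ↔ r = 0.428.
r ∨ r = max(0.258, 0.258) = 0.258
r ∨ (r ∨ r) = max(0.258, 0.258) = 0.258
So the right-hand bound is r ∨ (r ∨ r) = 0.258.
The residuum of the Łukasiewicz t-norm gives the supremum: min(1, 1 − 0.428 + 0.258).
1 − 0.428 + 0.258 = 0.830, so t = min(1, 0.830) = 0.830.
Check: 0.428 ⊗ 0.830 = max(0, 0.258) = 0.258 ≤ 0.258.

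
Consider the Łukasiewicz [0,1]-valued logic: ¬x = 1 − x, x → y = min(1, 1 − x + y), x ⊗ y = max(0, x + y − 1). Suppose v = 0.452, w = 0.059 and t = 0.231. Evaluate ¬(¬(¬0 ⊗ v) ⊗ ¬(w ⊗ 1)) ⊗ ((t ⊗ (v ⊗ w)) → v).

¬0 = 1 − 0.000 = 1.000
¬0 ⊗ v = max(0, 1.000 + 0.452 − 1) = max(0, 0.452) = 0.452
¬(¬0 ⊗ v) = 1 − 0.452 = 0.548
w ⊗ 1 = max(0, 0.059 + 1.000 − 1) = max(0, 0.059) = 0.059
¬(w ⊗ 1) = 1 − 0.059 = 0.941
¬(¬0 ⊗ v) ⊗ ¬(w ⊗ 1) = max(0, 0.548 + 0.941 − 1) = max(0, 0.489) = 0.489
¬(¬(¬0 ⊗ v) ⊗ ¬(w ⊗ 1)) = 1 − 0.489 = 0.511
v ⊗ w = max(0, 0.452 + 0.059 − 1) = max(0, -0.489) = 0.000
t ⊗ (v ⊗ w) = max(0, 0.231 + 0.000 − 1) = max(0, -0.769) = 0.000
(t ⊗ (v ⊗ w)) → v = min(1, 1 − 0.000 + 0.452) = min(1, 1.452) = 1.000
¬(¬(¬0 ⊗ v) ⊗ ¬(w ⊗ 1)) ⊗ ((t ⊗ (v ⊗ w)) → v) = max(0, 0.511 + 1.000 − 1) = max(0, 0.511) = 0.511

0.511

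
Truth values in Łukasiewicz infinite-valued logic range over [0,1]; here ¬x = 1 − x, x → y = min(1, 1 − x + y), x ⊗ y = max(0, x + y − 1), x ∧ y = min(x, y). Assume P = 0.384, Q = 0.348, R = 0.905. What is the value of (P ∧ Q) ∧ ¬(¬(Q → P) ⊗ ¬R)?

P ∧ Q = min(0.384, 0.348) = 0.348
Q → P = min(1, 1 − 0.348 + 0.384) = min(1, 1.036) = 1.000
¬(Q → P) = 1 − 1.000 = 0.000
¬R = 1 − 0.905 = 0.095
¬(Q → P) ⊗ ¬R = max(0, 0.000 + 0.095 − 1) = max(0, -0.905) = 0.000
¬(¬(Q → P) ⊗ ¬R) = 1 − 0.000 = 1.000
(P ∧ Q) ∧ ¬(¬(Q → P) ⊗ ¬R) = min(0.348, 1.000) = 0.348

0.348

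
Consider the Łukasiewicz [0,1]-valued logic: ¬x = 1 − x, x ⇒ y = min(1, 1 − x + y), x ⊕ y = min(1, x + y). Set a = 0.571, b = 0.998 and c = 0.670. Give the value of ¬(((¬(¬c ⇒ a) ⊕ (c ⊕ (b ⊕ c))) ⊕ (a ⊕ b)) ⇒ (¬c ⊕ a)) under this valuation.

0.099

¬c = 1 − 0.670 = 0.330
¬c ⇒ a = min(1, 1 − 0.330 + 0.571) = min(1, 1.241) = 1.000
¬(¬c ⇒ a) = 1 − 1.000 = 0.000
b ⊕ c = min(1, 0.998 + 0.670) = min(1, 1.668) = 1.000
c ⊕ (b ⊕ c) = min(1, 0.670 + 1.000) = min(1, 1.670) = 1.000
¬(¬c ⇒ a) ⊕ (c ⊕ (b ⊕ c)) = min(1, 0.000 + 1.000) = min(1, 1.000) = 1.000
a ⊕ b = min(1, 0.571 + 0.998) = min(1, 1.569) = 1.000
(¬(¬c ⇒ a) ⊕ (c ⊕ (b ⊕ c))) ⊕ (a ⊕ b) = min(1, 1.000 + 1.000) = min(1, 2.000) = 1.000
¬c ⊕ a = min(1, 0.330 + 0.571) = min(1, 0.901) = 0.901
((¬(¬c ⇒ a) ⊕ (c ⊕ (b ⊕ c))) ⊕ (a ⊕ b)) ⇒ (¬c ⊕ a) = min(1, 1 − 1.000 + 0.901) = min(1, 0.901) = 0.901
¬(((¬(¬c ⇒ a) ⊕ (c ⊕ (b ⊕ c))) ⊕ (a ⊕ b)) ⇒ (¬c ⊕ a)) = 1 − 0.901 = 0.099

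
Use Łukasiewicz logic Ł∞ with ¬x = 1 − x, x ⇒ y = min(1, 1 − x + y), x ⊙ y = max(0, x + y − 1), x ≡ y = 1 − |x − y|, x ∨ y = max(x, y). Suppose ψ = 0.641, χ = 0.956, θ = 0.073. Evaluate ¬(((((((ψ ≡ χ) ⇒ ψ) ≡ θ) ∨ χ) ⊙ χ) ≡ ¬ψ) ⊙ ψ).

0.912

ψ ≡ χ = 1 − |0.641 − 0.956| = 1 − 0.315 = 0.685
(ψ ≡ χ) ⇒ ψ = min(1, 1 − 0.685 + 0.641) = min(1, 0.956) = 0.956
((ψ ≡ χ) ⇒ ψ) ≡ θ = 1 − |0.956 − 0.073| = 1 − 0.883 = 0.117
(((ψ ≡ χ) ⇒ ψ) ≡ θ) ∨ χ = max(0.117, 0.956) = 0.956
((((ψ ≡ χ) ⇒ ψ) ≡ θ) ∨ χ) ⊙ χ = max(0, 0.956 + 0.956 − 1) = max(0, 0.912) = 0.912
¬ψ = 1 − 0.641 = 0.359
(((((ψ ≡ χ) ⇒ ψ) ≡ θ) ∨ χ) ⊙ χ) ≡ ¬ψ = 1 − |0.912 − 0.359| = 1 − 0.553 = 0.447
((((((ψ ≡ χ) ⇒ ψ) ≡ θ) ∨ χ) ⊙ χ) ≡ ¬ψ) ⊙ ψ = max(0, 0.447 + 0.641 − 1) = max(0, 0.088) = 0.088
¬(((((((ψ ≡ χ) ⇒ ψ) ≡ θ) ∨ χ) ⊙ χ) ≡ ¬ψ) ⊙ ψ) = 1 − 0.088 = 0.912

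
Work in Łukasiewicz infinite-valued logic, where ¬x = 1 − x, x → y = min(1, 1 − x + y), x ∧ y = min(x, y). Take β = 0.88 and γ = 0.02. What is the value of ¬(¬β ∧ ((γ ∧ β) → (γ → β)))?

0.88

¬β = 1 − 0.88 = 0.12
γ ∧ β = min(0.02, 0.88) = 0.02
γ → β = min(1, 1 − 0.02 + 0.88) = min(1, 1.86) = 1.00
(γ ∧ β) → (γ → β) = min(1, 1 − 0.02 + 1.00) = min(1, 1.98) = 1.00
¬β ∧ ((γ ∧ β) → (γ → β)) = min(0.12, 1.00) = 0.12
¬(¬β ∧ ((γ ∧ β) → (γ → β))) = 1 − 0.12 = 0.88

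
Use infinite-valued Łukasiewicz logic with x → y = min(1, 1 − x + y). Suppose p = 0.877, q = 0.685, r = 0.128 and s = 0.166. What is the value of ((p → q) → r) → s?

p → q = min(1, 1 − 0.877 + 0.685) = min(1, 0.808) = 0.808
(p → q) → r = min(1, 1 − 0.808 + 0.128) = min(1, 0.320) = 0.320
((p → q) → r) → s = min(1, 1 − 0.320 + 0.166) = min(1, 0.846) = 0.846

0.846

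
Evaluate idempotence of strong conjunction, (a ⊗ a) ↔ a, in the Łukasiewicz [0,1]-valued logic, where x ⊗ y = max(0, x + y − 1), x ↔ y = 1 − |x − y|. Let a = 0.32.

a ⊗ a = max(0, 0.32 + 0.32 − 1) = max(0, -0.36) = 0.00
(a ⊗ a) ↔ a = 1 − |0.00 − 0.32| = 1 − 0.32 = 0.68
(The value 0.68 < 1 shows this instance is not satisfied; fails in Ł∞ since a ⊗ a = max(0, 2a−1) ≠ a in general.)

0.68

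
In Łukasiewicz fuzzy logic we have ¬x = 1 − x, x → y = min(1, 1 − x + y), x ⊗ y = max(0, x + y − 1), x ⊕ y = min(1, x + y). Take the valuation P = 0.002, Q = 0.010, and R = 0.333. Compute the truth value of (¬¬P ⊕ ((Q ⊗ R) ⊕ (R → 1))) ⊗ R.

0.333

¬P = 1 − 0.002 = 0.998
¬¬P = 1 − 0.998 = 0.002
Q ⊗ R = max(0, 0.010 + 0.333 − 1) = max(0, -0.657) = 0.000
R → 1 = min(1, 1 − 0.333 + 1.000) = min(1, 1.667) = 1.000
(Q ⊗ R) ⊕ (R → 1) = min(1, 0.000 + 1.000) = min(1, 1.000) = 1.000
¬¬P ⊕ ((Q ⊗ R) ⊕ (R → 1)) = min(1, 0.002 + 1.000) = min(1, 1.002) = 1.000
(¬¬P ⊕ ((Q ⊗ R) ⊕ (R → 1))) ⊗ R = max(0, 1.000 + 0.333 − 1) = max(0, 0.333) = 0.333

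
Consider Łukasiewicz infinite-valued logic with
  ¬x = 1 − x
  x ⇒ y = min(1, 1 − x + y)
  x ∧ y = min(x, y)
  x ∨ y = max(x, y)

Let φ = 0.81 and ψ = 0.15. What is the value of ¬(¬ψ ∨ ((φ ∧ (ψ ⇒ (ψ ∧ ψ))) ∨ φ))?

¬ψ = 1 − 0.15 = 0.85
ψ ∧ ψ = min(0.15, 0.15) = 0.15
ψ ⇒ (ψ ∧ ψ) = min(1, 1 − 0.15 + 0.15) = min(1, 1.00) = 1.00
φ ∧ (ψ ⇒ (ψ ∧ ψ)) = min(0.81, 1.00) = 0.81
(φ ∧ (ψ ⇒ (ψ ∧ ψ))) ∨ φ = max(0.81, 0.81) = 0.81
¬ψ ∨ ((φ ∧ (ψ ⇒ (ψ ∧ ψ))) ∨ φ) = max(0.85, 0.81) = 0.85
¬(¬ψ ∨ ((φ ∧ (ψ ⇒ (ψ ∧ ψ))) ∨ φ)) = 1 − 0.85 = 0.15

0.15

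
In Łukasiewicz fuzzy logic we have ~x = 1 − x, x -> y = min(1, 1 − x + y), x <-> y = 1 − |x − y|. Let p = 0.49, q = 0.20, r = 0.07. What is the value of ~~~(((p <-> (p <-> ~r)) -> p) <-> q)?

0.36

~r = 1 − 0.07 = 0.93
p <-> ~r = 1 − |0.49 − 0.93| = 1 − 0.44 = 0.56
p <-> (p <-> ~r) = 1 − |0.49 − 0.56| = 1 − 0.07 = 0.93
(p <-> (p <-> ~r)) -> p = min(1, 1 − 0.93 + 0.49) = min(1, 0.56) = 0.56
((p <-> (p <-> ~r)) -> p) <-> q = 1 − |0.56 − 0.20| = 1 − 0.36 = 0.64
~(((p <-> (p <-> ~r)) -> p) <-> q) = 1 − 0.64 = 0.36
~~(((p <-> (p <-> ~r)) -> p) <-> q) = 1 − 0.36 = 0.64
~~~(((p <-> (p <-> ~r)) -> p) <-> q) = 1 − 0.64 = 0.36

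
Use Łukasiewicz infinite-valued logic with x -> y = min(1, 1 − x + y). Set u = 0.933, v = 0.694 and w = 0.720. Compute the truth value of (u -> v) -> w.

0.959

u -> v = min(1, 1 − 0.933 + 0.694) = min(1, 0.761) = 0.761
(u -> v) -> w = min(1, 1 − 0.761 + 0.720) = min(1, 0.959) = 0.959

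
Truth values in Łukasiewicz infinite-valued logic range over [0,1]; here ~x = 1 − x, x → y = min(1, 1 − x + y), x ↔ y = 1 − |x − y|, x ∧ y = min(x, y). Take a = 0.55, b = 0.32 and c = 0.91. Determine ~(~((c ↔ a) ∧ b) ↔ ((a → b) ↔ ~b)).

c ↔ a = 1 − |0.91 − 0.55| = 1 − 0.36 = 0.64
(c ↔ a) ∧ b = min(0.64, 0.32) = 0.32
~((c ↔ a) ∧ b) = 1 − 0.32 = 0.68
a → b = min(1, 1 − 0.55 + 0.32) = min(1, 0.77) = 0.77
~b = 1 − 0.32 = 0.68
(a → b) ↔ ~b = 1 − |0.77 − 0.68| = 1 − 0.09 = 0.91
~((c ↔ a) ∧ b) ↔ ((a → b) ↔ ~b) = 1 − |0.68 − 0.91| = 1 − 0.23 = 0.77
~(~((c ↔ a) ∧ b) ↔ ((a → b) ↔ ~b)) = 1 − 0.77 = 0.23

0.23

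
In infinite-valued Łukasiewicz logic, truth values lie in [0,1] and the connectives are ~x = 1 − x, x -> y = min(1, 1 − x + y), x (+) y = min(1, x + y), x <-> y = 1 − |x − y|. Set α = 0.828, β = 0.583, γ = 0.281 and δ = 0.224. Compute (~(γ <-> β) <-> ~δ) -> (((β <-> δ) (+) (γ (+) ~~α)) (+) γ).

γ <-> β = 1 − |0.281 − 0.583| = 1 − 0.302 = 0.698
~(γ <-> β) = 1 − 0.698 = 0.302
~δ = 1 − 0.224 = 0.776
~(γ <-> β) <-> ~δ = 1 − |0.302 − 0.776| = 1 − 0.474 = 0.526
β <-> δ = 1 − |0.583 − 0.224| = 1 − 0.359 = 0.641
~α = 1 − 0.828 = 0.172
~~α = 1 − 0.172 = 0.828
γ (+) ~~α = min(1, 0.281 + 0.828) = min(1, 1.109) = 1.000
(β <-> δ) (+) (γ (+) ~~α) = min(1, 0.641 + 1.000) = min(1, 1.641) = 1.000
((β <-> δ) (+) (γ (+) ~~α)) (+) γ = min(1, 1.000 + 0.281) = min(1, 1.281) = 1.000
(~(γ <-> β) <-> ~δ) -> (((β <-> δ) (+) (γ (+) ~~α)) (+) γ) = min(1, 1 − 0.526 + 1.000) = min(1, 1.474) = 1.000

1.000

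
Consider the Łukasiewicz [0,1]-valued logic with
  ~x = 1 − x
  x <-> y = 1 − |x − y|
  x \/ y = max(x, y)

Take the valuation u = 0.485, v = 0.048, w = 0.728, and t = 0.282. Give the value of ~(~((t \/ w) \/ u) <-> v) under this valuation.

t \/ w = max(0.282, 0.728) = 0.728
(t \/ w) \/ u = max(0.728, 0.485) = 0.728
~((t \/ w) \/ u) = 1 − 0.728 = 0.272
~((t \/ w) \/ u) <-> v = 1 − |0.272 − 0.048| = 1 − 0.224 = 0.776
~(~((t \/ w) \/ u) <-> v) = 1 − 0.776 = 0.224

0.224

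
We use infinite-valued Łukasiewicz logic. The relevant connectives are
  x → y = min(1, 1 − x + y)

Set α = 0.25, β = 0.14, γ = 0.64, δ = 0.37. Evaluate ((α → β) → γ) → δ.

α → β = min(1, 1 − 0.25 + 0.14) = min(1, 0.89) = 0.89
(α → β) → γ = min(1, 1 − 0.89 + 0.64) = min(1, 0.75) = 0.75
((α → β) → γ) → δ = min(1, 1 − 0.75 + 0.37) = min(1, 0.62) = 0.62

0.62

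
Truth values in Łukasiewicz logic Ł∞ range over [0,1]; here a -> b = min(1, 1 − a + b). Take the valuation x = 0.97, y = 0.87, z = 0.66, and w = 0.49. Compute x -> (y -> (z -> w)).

z -> w = min(1, 1 − 0.66 + 0.49) = min(1, 0.83) = 0.83
y -> (z -> w) = min(1, 1 − 0.87 + 0.83) = min(1, 0.96) = 0.96
x -> (y -> (z -> w)) = min(1, 1 − 0.97 + 0.96) = min(1, 0.99) = 0.99

0.99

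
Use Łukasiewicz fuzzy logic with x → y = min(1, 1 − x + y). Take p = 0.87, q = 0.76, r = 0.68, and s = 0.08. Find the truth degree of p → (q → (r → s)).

r → s = min(1, 1 − 0.68 + 0.08) = min(1, 0.40) = 0.40
q → (r → s) = min(1, 1 − 0.76 + 0.40) = min(1, 0.64) = 0.64
p → (q → (r → s)) = min(1, 1 − 0.87 + 0.64) = min(1, 0.77) = 0.77

0.77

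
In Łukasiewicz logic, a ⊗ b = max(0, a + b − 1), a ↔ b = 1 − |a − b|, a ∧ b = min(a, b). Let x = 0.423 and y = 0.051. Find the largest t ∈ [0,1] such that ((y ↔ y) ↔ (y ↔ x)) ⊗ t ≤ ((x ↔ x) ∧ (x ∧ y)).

0.423

y ↔ y = 1 − |0.051 − 0.051| = 1 − 0.000 = 1.000
y ↔ x = 1 − |0.051 − 0.423| = 1 − 0.372 = 0.628
(y ↔ y) ↔ (y ↔ x) = 1 − |1.000 − 0.628| = 1 − 0.372 = 0.628
So the left factor is (y ↔ y) ↔ (y ↔ x) = 0.628.
x ↔ x = 1 − |0.423 − 0.423| = 1 − 0.000 = 1.000
x ∧ y = min(0.423, 0.051) = 0.051
(x ↔ x) ∧ (x ∧ y) = min(1.000, 0.051) = 0.051
So the right-hand bound is (x ↔ x) ∧ (x ∧ y) = 0.051.
The residuum of the Łukasiewicz t-norm gives the supremum: min(1, 1 − 0.628 + 0.051).
1 − 0.628 + 0.051 = 0.423, so t = min(1, 0.423) = 0.423.
Check: 0.628 ⊗ 0.423 = max(0, 0.051) = 0.051 ≤ 0.051.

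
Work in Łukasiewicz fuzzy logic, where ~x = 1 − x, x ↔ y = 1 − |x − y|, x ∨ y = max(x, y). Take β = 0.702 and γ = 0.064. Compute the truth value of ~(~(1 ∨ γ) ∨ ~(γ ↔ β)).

0.362

1 ∨ γ = max(1.000, 0.064) = 1.000
~(1 ∨ γ) = 1 − 1.000 = 0.000
γ ↔ β = 1 − |0.064 − 0.702| = 1 − 0.638 = 0.362
~(γ ↔ β) = 1 − 0.362 = 0.638
~(1 ∨ γ) ∨ ~(γ ↔ β) = max(0.000, 0.638) = 0.638
~(~(1 ∨ γ) ∨ ~(γ ↔ β)) = 1 − 0.638 = 0.362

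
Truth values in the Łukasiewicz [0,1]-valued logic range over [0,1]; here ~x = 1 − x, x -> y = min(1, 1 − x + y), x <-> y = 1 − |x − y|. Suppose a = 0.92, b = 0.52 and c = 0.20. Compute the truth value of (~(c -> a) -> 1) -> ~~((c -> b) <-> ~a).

c -> a = min(1, 1 − 0.20 + 0.92) = min(1, 1.72) = 1.00
~(c -> a) = 1 − 1.00 = 0.00
~(c -> a) -> 1 = min(1, 1 − 0.00 + 1.00) = min(1, 2.00) = 1.00
c -> b = min(1, 1 − 0.20 + 0.52) = min(1, 1.32) = 1.00
~a = 1 − 0.92 = 0.08
(c -> b) <-> ~a = 1 − |1.00 − 0.08| = 1 − 0.92 = 0.08
~((c -> b) <-> ~a) = 1 − 0.08 = 0.92
~~((c -> b) <-> ~a) = 1 − 0.92 = 0.08
(~(c -> a) -> 1) -> ~~((c -> b) <-> ~a) = min(1, 1 − 1.00 + 0.08) = min(1, 0.08) = 0.08

0.08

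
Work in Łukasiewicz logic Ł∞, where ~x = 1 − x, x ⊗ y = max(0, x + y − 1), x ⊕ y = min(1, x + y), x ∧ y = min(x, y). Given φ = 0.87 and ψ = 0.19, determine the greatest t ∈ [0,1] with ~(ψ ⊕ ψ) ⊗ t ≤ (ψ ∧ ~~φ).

ψ ⊕ ψ = min(1, 0.19 + 0.19) = min(1, 0.38) = 0.38
~(ψ ⊕ ψ) = 1 − 0.38 = 0.62
So the left factor is ~(ψ ⊕ ψ) = 0.62.
~φ = 1 − 0.87 = 0.13
~~φ = 1 − 0.13 = 0.87
ψ ∧ ~~φ = min(0.19, 0.87) = 0.19
So the right-hand bound is ψ ∧ ~~φ = 0.19.
The residuum of the Łukasiewicz t-norm gives the supremum: min(1, 1 − 0.62 + 0.19).
1 − 0.62 + 0.19 = 0.57, so t = min(1, 0.57) = 0.57.
Check: 0.62 ⊗ 0.57 = max(0, 0.19) = 0.19 ≤ 0.19.

0.57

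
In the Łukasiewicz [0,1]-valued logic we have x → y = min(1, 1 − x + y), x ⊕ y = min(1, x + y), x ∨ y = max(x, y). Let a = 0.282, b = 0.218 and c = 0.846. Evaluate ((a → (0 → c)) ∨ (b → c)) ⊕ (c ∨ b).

0 → c = min(1, 1 − 0.000 + 0.846) = min(1, 1.846) = 1.000
a → (0 → c) = min(1, 1 − 0.282 + 1.000) = min(1, 1.718) = 1.000
b → c = min(1, 1 − 0.218 + 0.846) = min(1, 1.628) = 1.000
(a → (0 → c)) ∨ (b → c) = max(1.000, 1.000) = 1.000
c ∨ b = max(0.846, 0.218) = 0.846
((a → (0 → c)) ∨ (b → c)) ⊕ (c ∨ b) = min(1, 1.000 + 0.846) = min(1, 1.846) = 1.000

1.000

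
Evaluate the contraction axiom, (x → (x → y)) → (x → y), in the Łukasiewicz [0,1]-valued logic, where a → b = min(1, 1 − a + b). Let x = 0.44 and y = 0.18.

x → y = min(1, 1 − 0.44 + 0.18) = min(1, 0.74) = 0.74
x → (x → y) = min(1, 1 − 0.44 + 0.74) = min(1, 1.30) = 1.00
(x → (x → y)) → (x → y) = min(1, 1 − 1.00 + 0.74) = min(1, 0.74) = 0.74
(The value 0.74 < 1 shows this instance is not satisfied; fails in Ł∞ (the t-norm is not idempotent).)

0.74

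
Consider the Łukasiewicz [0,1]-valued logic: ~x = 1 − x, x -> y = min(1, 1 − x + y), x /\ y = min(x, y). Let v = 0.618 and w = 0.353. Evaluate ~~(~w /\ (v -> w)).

~w = 1 − 0.353 = 0.647
v -> w = min(1, 1 − 0.618 + 0.353) = min(1, 0.735) = 0.735
~w /\ (v -> w) = min(0.647, 0.735) = 0.647
~(~w /\ (v -> w)) = 1 − 0.647 = 0.353
~~(~w /\ (v -> w)) = 1 − 0.353 = 0.647

0.647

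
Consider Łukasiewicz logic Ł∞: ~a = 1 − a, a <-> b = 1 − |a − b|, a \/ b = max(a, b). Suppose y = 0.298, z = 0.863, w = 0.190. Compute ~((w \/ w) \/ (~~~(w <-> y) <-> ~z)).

0.029

w \/ w = max(0.190, 0.190) = 0.190
w <-> y = 1 − |0.190 − 0.298| = 1 − 0.108 = 0.892
~(w <-> y) = 1 − 0.892 = 0.108
~~(w <-> y) = 1 − 0.108 = 0.892
~~~(w <-> y) = 1 − 0.892 = 0.108
~z = 1 − 0.863 = 0.137
~~~(w <-> y) <-> ~z = 1 − |0.108 − 0.137| = 1 − 0.029 = 0.971
(w \/ w) \/ (~~~(w <-> y) <-> ~z) = max(0.190, 0.971) = 0.971
~((w \/ w) \/ (~~~(w <-> y) <-> ~z)) = 1 − 0.971 = 0.029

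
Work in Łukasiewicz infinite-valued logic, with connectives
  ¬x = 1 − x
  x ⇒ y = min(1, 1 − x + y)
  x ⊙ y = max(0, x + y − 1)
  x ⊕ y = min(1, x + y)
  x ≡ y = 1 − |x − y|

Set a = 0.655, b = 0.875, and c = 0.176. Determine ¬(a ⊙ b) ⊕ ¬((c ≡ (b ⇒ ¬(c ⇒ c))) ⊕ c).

0.470

a ⊙ b = max(0, 0.655 + 0.875 − 1) = max(0, 0.530) = 0.530
¬(a ⊙ b) = 1 − 0.530 = 0.470
c ⇒ c = min(1, 1 − 0.176 + 0.176) = min(1, 1.000) = 1.000
¬(c ⇒ c) = 1 − 1.000 = 0.000
b ⇒ ¬(c ⇒ c) = min(1, 1 − 0.875 + 0.000) = min(1, 0.125) = 0.125
c ≡ (b ⇒ ¬(c ⇒ c)) = 1 − |0.176 − 0.125| = 1 − 0.051 = 0.949
(c ≡ (b ⇒ ¬(c ⇒ c))) ⊕ c = min(1, 0.949 + 0.176) = min(1, 1.125) = 1.000
¬((c ≡ (b ⇒ ¬(c ⇒ c))) ⊕ c) = 1 − 1.000 = 0.000
¬(a ⊙ b) ⊕ ¬((c ≡ (b ⇒ ¬(c ⇒ c))) ⊕ c) = min(1, 0.470 + 0.000) = min(1, 0.470) = 0.470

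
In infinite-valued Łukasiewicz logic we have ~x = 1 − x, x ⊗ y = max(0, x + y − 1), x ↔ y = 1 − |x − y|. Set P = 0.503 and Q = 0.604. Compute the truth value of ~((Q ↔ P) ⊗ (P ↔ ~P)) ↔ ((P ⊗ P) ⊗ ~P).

Q ↔ P = 1 − |0.604 − 0.503| = 1 − 0.101 = 0.899
~P = 1 − 0.503 = 0.497
P ↔ ~P = 1 − |0.503 − 0.497| = 1 − 0.006 = 0.994
(Q ↔ P) ⊗ (P ↔ ~P) = max(0, 0.899 + 0.994 − 1) = max(0, 0.893) = 0.893
~((Q ↔ P) ⊗ (P ↔ ~P)) = 1 − 0.893 = 0.107
P ⊗ P = max(0, 0.503 + 0.503 − 1) = max(0, 0.006) = 0.006
(P ⊗ P) ⊗ ~P = max(0, 0.006 + 0.497 − 1) = max(0, -0.497) = 0.000
~((Q ↔ P) ⊗ (P ↔ ~P)) ↔ ((P ⊗ P) ⊗ ~P) = 1 − |0.107 − 0.000| = 1 − 0.107 = 0.893

0.893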